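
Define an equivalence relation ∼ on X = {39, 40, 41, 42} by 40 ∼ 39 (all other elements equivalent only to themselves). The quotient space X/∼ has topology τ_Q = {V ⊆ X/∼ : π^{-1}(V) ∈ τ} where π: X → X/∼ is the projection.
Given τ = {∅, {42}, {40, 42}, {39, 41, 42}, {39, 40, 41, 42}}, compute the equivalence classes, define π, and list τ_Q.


X/∼ = {[39=40], [41], [42]}; |τ_Q| = 3.

Equivalence classes: [39=40], [41], [42].
Quotient map π: X → X/∼ sends 39 ↦ [39=40], 40 ↦ [39=40], 41 ↦ [41], 42 ↦ [42].
For each subset V ⊆ X/∼, compute π^{-1}(V) ⊆ X and check whether π^{-1}(V) ∈ τ. V is open in τ_Q iff π^{-1}(V) ∈ τ.
  V = {}: π^{-1}(V) = ∅ ∈ τ ✓.
  V = {[39=40]}: π^{-1}(V) = {39, 40} ∉ τ ✗.
  V = {[41]}: π^{-1}(V) = {41} ∉ τ ✗.
  V = {[39=40], [41]}: π^{-1}(V) = {39, 40, 41} ∉ τ ✗.
  V = {[42]}: π^{-1}(V) = {42} ∈ τ ✓.
  V = {[39=40], [42]}: π^{-1}(V) = {39, 40, 42} ∉ τ ✗.
  V = {[41], [42]}: π^{-1}(V) = {41, 42} ∉ τ ✗.
  V = {[39=40], [41], [42]}: π^{-1}(V) = {39, 40, 41, 42} ∈ τ ✓.
Open sets in the quotient: τ_Q = {{}, {[42]}, {[39=40], [41], [42]}} (3 elements).


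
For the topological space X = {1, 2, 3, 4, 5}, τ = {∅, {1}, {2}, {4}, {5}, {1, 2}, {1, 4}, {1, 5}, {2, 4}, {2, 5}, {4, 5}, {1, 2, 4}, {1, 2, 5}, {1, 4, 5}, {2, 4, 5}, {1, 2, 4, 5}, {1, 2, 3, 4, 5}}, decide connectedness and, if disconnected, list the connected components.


(X, τ) is connected.

Find clopen sets (U ∈ τ with X ∖ U ∈ τ):
  U = ∅, X ∖ U = {1, 2, 3, 4, 5} — both open, so U is clopen.
  U = {1, 2, 3, 4, 5}, X ∖ U = ∅ — both open, so U is clopen.
Only trivial clopens (∅ and X) exist, so (X, τ) is connected.
Compute connected components by grouping points that agree on all clopens:
  component: {1, 2, 3, 4, 5}


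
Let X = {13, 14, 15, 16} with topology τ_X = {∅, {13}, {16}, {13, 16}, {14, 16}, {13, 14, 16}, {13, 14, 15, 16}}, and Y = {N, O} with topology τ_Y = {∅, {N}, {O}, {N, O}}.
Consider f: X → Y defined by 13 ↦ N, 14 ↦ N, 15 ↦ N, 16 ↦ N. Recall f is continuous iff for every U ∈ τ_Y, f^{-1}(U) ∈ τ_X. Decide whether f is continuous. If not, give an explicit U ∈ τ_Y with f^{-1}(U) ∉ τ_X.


f IS continuous.

Compute f^{-1}(U) for each U ∈ τ_Y:
  U = ∅: f^{-1}(U) = ∅ ∈ τ_X ✓.
  U = {N}: f^{-1}(U) = {13, 14, 15, 16} ∈ τ_X ✓.
  U = {O}: f^{-1}(U) = ∅ ∈ τ_X ✓.
  U = {N, O}: f^{-1}(U) = {13, 14, 15, 16} ∈ τ_X ✓.
Every preimage lies in τ_X, so f IS continuous.


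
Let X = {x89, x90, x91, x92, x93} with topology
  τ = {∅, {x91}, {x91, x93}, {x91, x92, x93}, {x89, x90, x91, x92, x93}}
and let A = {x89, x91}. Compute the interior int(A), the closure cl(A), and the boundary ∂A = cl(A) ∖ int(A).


int(A) = {x91}, cl(A) = {x89, x90, x91, x92, x93}, ∂A = {x89, x90, x92, x93}.

Closed sets in (X, τ) are complements of opens:
  closed(X, τ) = {∅, {x89, x90}, {x89, x90, x92}, {x89, x90, x92, x93}, {x89, x90, x91, x92, x93}}.
int(A) = ⋃ {U ∈ τ : U ⊆ A}. Opens contained in A: ∅, {x91}.
Taking the union of these: int(A) = {x91}.
cl(A) = ⋂ {C closed : A ⊆ C}. Closed sets containing A: {x89, x90, x91, x92, x93}.
Intersecting these: cl(A) = {x89, x90, x91, x92, x93}.
∂A = cl(A) ∖ int(A) = {x89, x90, x91, x92, x93} ∖ {x91} = {x89, x90, x92, x93}.


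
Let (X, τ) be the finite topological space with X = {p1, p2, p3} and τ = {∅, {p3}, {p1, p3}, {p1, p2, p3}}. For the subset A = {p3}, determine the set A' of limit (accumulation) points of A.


A' = {p1, p2}

For each x ∈ X, list the open sets U ∈ τ with x ∈ U, then check whether U ∩ (A ∖ {x}) ≠ ∅ for every such U.
  x = p1: opens ∋ x are {p1, p3}, {p1, p2, p3}; each meets A ∖ {p1}, so x IS a limit point.
  x = p2: opens ∋ x are {p1, p2, p3}; each meets A ∖ {p2}, so x IS a limit point.
  x = p3: open {p3} ∋ x has {p3} ∩ (A ∖ {p3}) = ∅, so x is NOT a limit point.
Collecting: A' = {p1, p2}.


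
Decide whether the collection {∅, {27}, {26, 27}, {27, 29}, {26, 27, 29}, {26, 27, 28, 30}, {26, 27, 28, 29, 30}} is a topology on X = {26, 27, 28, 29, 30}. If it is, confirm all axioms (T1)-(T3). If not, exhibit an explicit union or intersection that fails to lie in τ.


τ IS a topology on X.

Axiom (T1): ∅ ∈ τ? Yes; X ∈ τ? Yes.
Axiom (T2/T3): check pairwise unions and intersections of members of τ.
All pairwise intersections and unions checked — each lies in τ. Therefore τ satisfies (T1), (T2), (T3): it IS a topology on X.


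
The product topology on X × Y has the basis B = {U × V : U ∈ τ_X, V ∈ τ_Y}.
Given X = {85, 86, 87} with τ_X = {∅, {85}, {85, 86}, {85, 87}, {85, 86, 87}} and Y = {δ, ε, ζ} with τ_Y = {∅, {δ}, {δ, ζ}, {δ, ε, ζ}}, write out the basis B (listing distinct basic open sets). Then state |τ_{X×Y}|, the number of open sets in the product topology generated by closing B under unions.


Basis B = {∅ × ∅, {85} × {δ}, {85} × {δ, ζ}, {85, 86} × {δ}, {85, 87} × {δ}, {85} × {δ, ε, ζ}, {85, 86, 87} × {δ}, {85, 86} × {δ, ζ}, {85, 87} × {δ, ζ}, {85, 86} × {δ, ε, ζ}, {85, 87} × {δ, ε, ζ}, {85, 86, 87} × {δ, ζ}, {85, 86, 87} × {δ, ε, ζ}}; |τ_{X×Y}| = 30.

Enumerate products U × V with U ∈ τ_X, V ∈ τ_Y (deduplicated):
  ∅ × ∅ = {} (∅)
  {85} × {δ} = {(85,δ)}
  {85} × {δ, ζ} = {(85,δ), (85,ζ)}
  {85, 86} × {δ} = {(85,δ), (86,δ)}
  {85, 87} × {δ} = {(85,δ), (87,δ)}
  {85} × {δ, ε, ζ} = {(85,δ), (85,ε), (85,ζ)}
  {85, 86, 87} × {δ} = {(85,δ), (86,δ), (87,δ)}
  {85, 86} × {δ, ζ} = {(85,δ), (85,ζ), (86,δ), (86,ζ)}
  {85, 87} × {δ, ζ} = {(85,δ), (85,ζ), (87,δ), (87,ζ)}
  {85, 86} × {δ, ε, ζ} = {(85,δ), (85,ε), (85,ζ), (86,δ), (86,ε), (86,ζ)}
  {85, 87} × {δ, ε, ζ} = {(85,δ), (85,ε), (85,ζ), (87,δ), (87,ε), (87,ζ)}
  {85, 86, 87} × {δ, ζ} = {(85,δ), (85,ζ), (86,δ), (86,ζ), (87,δ), (87,ζ)}
  {85, 86, 87} × {δ, ε, ζ} = {(85,δ), (85,ε), (85,ζ), (86,δ), (86,ε), (86,ζ), (87,δ), (87,ε), (87,ζ)}
These 13 distinct sets form the basis B.
Close under arbitrary unions to get τ_{X×Y}; counting gives |τ_{X×Y}| = 30.


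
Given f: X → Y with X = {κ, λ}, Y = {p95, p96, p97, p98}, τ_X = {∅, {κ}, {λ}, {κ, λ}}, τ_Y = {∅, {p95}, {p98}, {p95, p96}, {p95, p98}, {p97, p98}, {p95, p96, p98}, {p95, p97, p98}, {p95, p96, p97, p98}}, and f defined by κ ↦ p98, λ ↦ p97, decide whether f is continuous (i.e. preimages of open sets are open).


f IS continuous.

Compute f^{-1}(U) for each U ∈ τ_Y:
  U = ∅: f^{-1}(U) = ∅ ∈ τ_X ✓.
  U = {p95}: f^{-1}(U) = ∅ ∈ τ_X ✓.
  U = {p98}: f^{-1}(U) = {κ} ∈ τ_X ✓.
  U = {p95, p96}: f^{-1}(U) = ∅ ∈ τ_X ✓.
  U = {p95, p98}: f^{-1}(U) = {κ} ∈ τ_X ✓.
  U = {p97, p98}: f^{-1}(U) = {κ, λ} ∈ τ_X ✓.
  U = {p95, p96, p98}: f^{-1}(U) = {κ} ∈ τ_X ✓.
  U = {p95, p97, p98}: f^{-1}(U) = {κ, λ} ∈ τ_X ✓.
  U = {p95, p96, p97, p98}: f^{-1}(U) = {κ, λ} ∈ τ_X ✓.
Every preimage lies in τ_X, so f IS continuous.


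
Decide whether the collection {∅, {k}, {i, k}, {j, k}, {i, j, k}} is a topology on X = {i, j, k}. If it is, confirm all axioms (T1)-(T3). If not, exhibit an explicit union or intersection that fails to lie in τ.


τ IS a topology on X.

Axiom (T1): ∅ ∈ τ? Yes; X ∈ τ? Yes.
Axiom (T2/T3): check pairwise unions and intersections of members of τ.
All pairwise intersections and unions checked — each lies in τ. Therefore τ satisfies (T1), (T2), (T3): it IS a topology on X.


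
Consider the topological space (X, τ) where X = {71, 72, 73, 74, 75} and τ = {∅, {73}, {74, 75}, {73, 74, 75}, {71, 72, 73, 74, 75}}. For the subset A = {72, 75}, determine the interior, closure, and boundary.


int(A) = ∅, cl(A) = {71, 72, 74, 75}, ∂A = {71, 72, 74, 75}.

Closed sets in (X, τ) are complements of opens:
  closed(X, τ) = {∅, {71, 72}, {71, 72, 73}, {71, 72, 74, 75}, {71, 72, 73, 74, 75}}.
int(A) = ⋃ {U ∈ τ : U ⊆ A}. Opens contained in A: ∅.
Taking the union of these: int(A) = ∅.
cl(A) = ⋂ {C closed : A ⊆ C}. Closed sets containing A: {71, 72, 74, 75}, {71, 72, 73, 74, 75}.
Intersecting these: cl(A) = {71, 72, 74, 75}.
∂A = cl(A) ∖ int(A) = {71, 72, 74, 75} ∖ ∅ = {71, 72, 74, 75}.


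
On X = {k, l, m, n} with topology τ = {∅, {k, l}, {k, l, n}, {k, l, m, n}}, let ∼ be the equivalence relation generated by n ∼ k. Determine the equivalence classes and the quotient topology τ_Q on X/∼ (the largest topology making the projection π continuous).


X/∼ = {[k=n], [l], [m]}; |τ_Q| = 3.

Equivalence classes: [k=n], [l], [m].
Quotient map π: X → X/∼ sends k ↦ [k=n], l ↦ [l], m ↦ [m], n ↦ [k=n].
For each subset V ⊆ X/∼, compute π^{-1}(V) ⊆ X and check whether π^{-1}(V) ∈ τ. V is open in τ_Q iff π^{-1}(V) ∈ τ.
  V = {}: π^{-1}(V) = ∅ ∈ τ ✓.
  V = {[k=n]}: π^{-1}(V) = {k, n} ∉ τ ✗.
  V = {[l]}: π^{-1}(V) = {l} ∉ τ ✗.
  V = {[k=n], [l]}: π^{-1}(V) = {k, l, n} ∈ τ ✓.
  V = {[m]}: π^{-1}(V) = {m} ∉ τ ✗.
  V = {[k=n], [m]}: π^{-1}(V) = {k, m, n} ∉ τ ✗.
  V = {[l], [m]}: π^{-1}(V) = {l, m} ∉ τ ✗.
  V = {[k=n], [l], [m]}: π^{-1}(V) = {k, l, m, n} ∈ τ ✓.
Open sets in the quotient: τ_Q = {{}, {[k=n], [l]}, {[k=n], [l], [m]}} (3 elements).


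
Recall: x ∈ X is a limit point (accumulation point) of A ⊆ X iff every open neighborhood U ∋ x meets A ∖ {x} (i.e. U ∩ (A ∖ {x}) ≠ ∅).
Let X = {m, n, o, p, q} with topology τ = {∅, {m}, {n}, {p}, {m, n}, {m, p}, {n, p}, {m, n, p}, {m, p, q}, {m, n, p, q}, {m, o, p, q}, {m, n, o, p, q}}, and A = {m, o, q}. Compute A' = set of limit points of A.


A' = {o, q}

For each x ∈ X, list the open sets U ∈ τ with x ∈ U, then check whether U ∩ (A ∖ {x}) ≠ ∅ for every such U.
  x = m: open {m} ∋ x has {m} ∩ (A ∖ {m}) = ∅, so x is NOT a limit point.
  x = n: open {n} ∋ x has {n} ∩ (A ∖ {n}) = ∅, so x is NOT a limit point.
  x = o: opens ∋ x are {m, o, p, q}, {m, n, o, p, q}; each meets A ∖ {o}, so x IS a limit point.
  x = p: open {p} ∋ x has {p} ∩ (A ∖ {p}) = ∅, so x is NOT a limit point.
  x = q: opens ∋ x are {m, p, q}, {m, n, p, q}, {m, o, p, q}, {m, n, o, p, q}; each meets A ∖ {q}, so x IS a limit point.
Collecting: A' = {o, q}.


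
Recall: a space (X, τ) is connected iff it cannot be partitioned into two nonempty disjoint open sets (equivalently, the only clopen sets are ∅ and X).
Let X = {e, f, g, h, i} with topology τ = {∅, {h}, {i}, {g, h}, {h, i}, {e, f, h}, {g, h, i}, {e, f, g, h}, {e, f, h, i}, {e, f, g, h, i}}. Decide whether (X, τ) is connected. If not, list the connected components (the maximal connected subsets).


(X, τ) is disconnected; components = [{i}, {e, f, g, h}].

Find clopen sets (U ∈ τ with X ∖ U ∈ τ):
  U = ∅, X ∖ U = {e, f, g, h, i} — both open, so U is clopen.
  U = {i}, X ∖ U = {e, f, g, h} — both open, so U is clopen.
  U = {e, f, g, h}, X ∖ U = {i} — both open, so U is clopen.
  U = {e, f, g, h, i}, X ∖ U = ∅ — both open, so U is clopen.
Nontrivial clopen(s) exist: e.g. {i}. So (X, τ) is disconnected.
Compute connected components by grouping points that agree on all clopens:
  component: {i}
  component: {e, f, g, h}


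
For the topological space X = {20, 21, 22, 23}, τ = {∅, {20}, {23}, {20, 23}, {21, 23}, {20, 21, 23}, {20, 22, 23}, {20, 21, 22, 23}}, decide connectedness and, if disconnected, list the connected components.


(X, τ) is connected.

Find clopen sets (U ∈ τ with X ∖ U ∈ τ):
  U = ∅, X ∖ U = {20, 21, 22, 23} — both open, so U is clopen.
  U = {20, 21, 22, 23}, X ∖ U = ∅ — both open, so U is clopen.
Only trivial clopens (∅ and X) exist, so (X, τ) is connected.
Compute connected components by grouping points that agree on all clopens:
  component: {20, 21, 22, 23}


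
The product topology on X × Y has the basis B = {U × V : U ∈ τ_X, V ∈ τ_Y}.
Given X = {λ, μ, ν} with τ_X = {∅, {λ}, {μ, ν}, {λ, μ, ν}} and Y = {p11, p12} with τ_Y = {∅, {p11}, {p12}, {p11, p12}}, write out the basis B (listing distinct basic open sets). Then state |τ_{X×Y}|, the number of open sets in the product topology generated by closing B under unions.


Basis B = {∅ × ∅, {λ} × {p11}, {λ} × {p12}, {λ} × {p11, p12}, {μ, ν} × {p11}, {μ, ν} × {p12}, {λ, μ, ν} × {p11}, {λ, μ, ν} × {p12}, {μ, ν} × {p11, p12}, {λ, μ, ν} × {p11, p12}}; |τ_{X×Y}| = 16.

Enumerate products U × V with U ∈ τ_X, V ∈ τ_Y (deduplicated):
  ∅ × ∅ = {} (∅)
  {λ} × {p11} = {(λ,p11)}
  {λ} × {p12} = {(λ,p12)}
  {λ} × {p11, p12} = {(λ,p11), (λ,p12)}
  {μ, ν} × {p11} = {(μ,p11), (ν,p11)}
  {μ, ν} × {p12} = {(μ,p12), (ν,p12)}
  {λ, μ, ν} × {p11} = {(λ,p11), (μ,p11), (ν,p11)}
  {λ, μ, ν} × {p12} = {(λ,p12), (μ,p12), (ν,p12)}
  {μ, ν} × {p11, p12} = {(μ,p11), (μ,p12), (ν,p11), (ν,p12)}
  {λ, μ, ν} × {p11, p12} = {(λ,p11), (λ,p12), (μ,p11), (μ,p12), (ν,p11), (ν,p12)}
These 10 distinct sets form the basis B.
Close under arbitrary unions to get τ_{X×Y}; counting gives |τ_{X×Y}| = 16.


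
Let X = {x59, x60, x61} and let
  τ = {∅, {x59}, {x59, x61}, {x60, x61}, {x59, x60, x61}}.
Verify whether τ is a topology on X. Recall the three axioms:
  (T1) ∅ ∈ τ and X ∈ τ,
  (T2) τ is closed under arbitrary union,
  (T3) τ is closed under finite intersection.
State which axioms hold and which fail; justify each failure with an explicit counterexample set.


τ is NOT a topology on X.

Axiom (T1): ∅ ∈ τ? Yes; X ∈ τ? Yes.
Axiom (T2/T3): check pairwise unions and intersections of members of τ.
Counterexample for (T3): {x59, x61} ∩ {x60, x61} = {x61} ∉ τ. Therefore τ is NOT a topology.


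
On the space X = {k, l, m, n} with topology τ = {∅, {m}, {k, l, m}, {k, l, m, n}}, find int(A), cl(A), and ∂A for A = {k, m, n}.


int(A) = {m}, cl(A) = {k, l, m, n}, ∂A = {k, l, n}.

Closed sets in (X, τ) are complements of opens:
  closed(X, τ) = {∅, {n}, {k, l, n}, {k, l, m, n}}.
int(A) = ⋃ {U ∈ τ : U ⊆ A}. Opens contained in A: ∅, {m}.
Taking the union of these: int(A) = {m}.
cl(A) = ⋂ {C closed : A ⊆ C}. Closed sets containing A: {k, l, m, n}.
Intersecting these: cl(A) = {k, l, m, n}.
∂A = cl(A) ∖ int(A) = {k, l, m, n} ∖ {m} = {k, l, n}.


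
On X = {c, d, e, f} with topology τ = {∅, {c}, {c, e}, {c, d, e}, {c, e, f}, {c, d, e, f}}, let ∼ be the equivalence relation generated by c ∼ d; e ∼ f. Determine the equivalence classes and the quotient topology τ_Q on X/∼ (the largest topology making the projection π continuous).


X/∼ = {[c=d], [e=f]}; |τ_Q| = 2.

Equivalence classes: [c=d], [e=f].
Quotient map π: X → X/∼ sends c ↦ [c=d], d ↦ [c=d], e ↦ [e=f], f ↦ [e=f].
For each subset V ⊆ X/∼, compute π^{-1}(V) ⊆ X and check whether π^{-1}(V) ∈ τ. V is open in τ_Q iff π^{-1}(V) ∈ τ.
  V = {}: π^{-1}(V) = ∅ ∈ τ ✓.
  V = {[c=d]}: π^{-1}(V) = {c, d} ∉ τ ✗.
  V = {[e=f]}: π^{-1}(V) = {e, f} ∉ τ ✗.
  V = {[c=d], [e=f]}: π^{-1}(V) = {c, d, e, f} ∈ τ ✓.
Open sets in the quotient: τ_Q = {{}, {[c=d], [e=f]}} (2 elements).


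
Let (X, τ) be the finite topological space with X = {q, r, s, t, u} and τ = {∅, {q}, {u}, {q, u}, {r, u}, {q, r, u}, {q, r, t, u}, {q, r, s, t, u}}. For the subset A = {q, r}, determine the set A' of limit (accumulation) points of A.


A' = {s, t}

For each x ∈ X, list the open sets U ∈ τ with x ∈ U, then check whether U ∩ (A ∖ {x}) ≠ ∅ for every such U.
  x = q: open {q} ∋ x has {q} ∩ (A ∖ {q}) = ∅, so x is NOT a limit point.
  x = r: open {r, u} ∋ x has {r, u} ∩ (A ∖ {r}) = ∅, so x is NOT a limit point.
  x = s: opens ∋ x are {q, r, s, t, u}; each meets A ∖ {s}, so x IS a limit point.
  x = t: opens ∋ x are {q, r, t, u}, {q, r, s, t, u}; each meets A ∖ {t}, so x IS a limit point.
  x = u: open {u} ∋ x has {u} ∩ (A ∖ {u}) = ∅, so x is NOT a limit point.
Collecting: A' = {s, t}.


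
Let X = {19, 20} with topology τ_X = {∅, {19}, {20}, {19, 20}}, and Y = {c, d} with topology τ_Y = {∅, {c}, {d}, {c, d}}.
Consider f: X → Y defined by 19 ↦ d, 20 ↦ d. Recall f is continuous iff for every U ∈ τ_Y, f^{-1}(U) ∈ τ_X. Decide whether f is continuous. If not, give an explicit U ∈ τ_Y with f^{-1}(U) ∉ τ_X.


f IS continuous.

Compute f^{-1}(U) for each U ∈ τ_Y:
  U = ∅: f^{-1}(U) = ∅ ∈ τ_X ✓.
  U = {c}: f^{-1}(U) = ∅ ∈ τ_X ✓.
  U = {d}: f^{-1}(U) = {19, 20} ∈ τ_X ✓.
  U = {c, d}: f^{-1}(U) = {19, 20} ∈ τ_X ✓.
Every preimage lies in τ_X, so f IS continuous.


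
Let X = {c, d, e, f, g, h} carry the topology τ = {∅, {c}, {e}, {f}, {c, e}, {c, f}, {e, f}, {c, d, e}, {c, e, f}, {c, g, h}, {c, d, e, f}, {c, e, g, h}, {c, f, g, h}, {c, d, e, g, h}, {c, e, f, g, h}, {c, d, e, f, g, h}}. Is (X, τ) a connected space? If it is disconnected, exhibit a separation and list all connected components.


(X, τ) is disconnected; components = [{f}, {c, d, e, g, h}].

Find clopen sets (U ∈ τ with X ∖ U ∈ τ):
  U = ∅, X ∖ U = {c, d, e, f, g, h} — both open, so U is clopen.
  U = {f}, X ∖ U = {c, d, e, g, h} — both open, so U is clopen.
  U = {c, d, e, g, h}, X ∖ U = {f} — both open, so U is clopen.
  U = {c, d, e, f, g, h}, X ∖ U = ∅ — both open, so U is clopen.
Nontrivial clopen(s) exist: e.g. {f}. So (X, τ) is disconnected.
Compute connected components by grouping points that agree on all clopens:
  component: {f}
  component: {c, d, e, g, h}


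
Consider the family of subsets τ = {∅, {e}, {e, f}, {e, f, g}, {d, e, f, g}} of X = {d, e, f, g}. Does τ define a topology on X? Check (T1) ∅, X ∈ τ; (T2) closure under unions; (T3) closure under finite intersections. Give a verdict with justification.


τ IS a topology on X.

Axiom (T1): ∅ ∈ τ? Yes; X ∈ τ? Yes.
Axiom (T2/T3): check pairwise unions and intersections of members of τ.
All pairwise intersections and unions checked — each lies in τ. Therefore τ satisfies (T1), (T2), (T3): it IS a topology on X.


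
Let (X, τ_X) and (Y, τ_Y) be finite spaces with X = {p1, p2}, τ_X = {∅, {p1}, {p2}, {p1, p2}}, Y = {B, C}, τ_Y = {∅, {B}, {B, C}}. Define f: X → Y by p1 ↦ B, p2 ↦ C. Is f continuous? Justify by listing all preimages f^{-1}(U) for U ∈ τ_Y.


f IS continuous.

Compute f^{-1}(U) for each U ∈ τ_Y:
  U = ∅: f^{-1}(U) = ∅ ∈ τ_X ✓.
  U = {B}: f^{-1}(U) = {p1} ∈ τ_X ✓.
  U = {B, C}: f^{-1}(U) = {p1, p2} ∈ τ_X ✓.
Every preimage lies in τ_X, so f IS continuous.


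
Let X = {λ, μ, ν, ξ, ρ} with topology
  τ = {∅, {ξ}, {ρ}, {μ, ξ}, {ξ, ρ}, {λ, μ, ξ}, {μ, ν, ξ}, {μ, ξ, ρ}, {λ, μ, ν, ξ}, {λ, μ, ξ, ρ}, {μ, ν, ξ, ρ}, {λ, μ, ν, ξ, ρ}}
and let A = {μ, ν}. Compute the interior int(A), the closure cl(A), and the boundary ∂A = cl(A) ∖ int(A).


int(A) = ∅, cl(A) = {λ, μ, ν}, ∂A = {λ, μ, ν}.

Closed sets in (X, τ) are complements of opens:
  closed(X, τ) = {∅, {λ}, {ν}, {ρ}, {λ, ν}, {λ, ρ}, {ν, ρ}, {λ, μ, ν}, {λ, ν, ρ}, {λ, μ, ν, ξ}, {λ, μ, ν, ρ}, {λ, μ, ν, ξ, ρ}}.
int(A) = ⋃ {U ∈ τ : U ⊆ A}. Opens contained in A: ∅.
Taking the union of these: int(A) = ∅.
cl(A) = ⋂ {C closed : A ⊆ C}. Closed sets containing A: {λ, μ, ν}, {λ, μ, ν, ξ}, {λ, μ, ν, ρ}, {λ, μ, ν, ξ, ρ}.
Intersecting these: cl(A) = {λ, μ, ν}.
∂A = cl(A) ∖ int(A) = {λ, μ, ν} ∖ ∅ = {λ, μ, ν}.


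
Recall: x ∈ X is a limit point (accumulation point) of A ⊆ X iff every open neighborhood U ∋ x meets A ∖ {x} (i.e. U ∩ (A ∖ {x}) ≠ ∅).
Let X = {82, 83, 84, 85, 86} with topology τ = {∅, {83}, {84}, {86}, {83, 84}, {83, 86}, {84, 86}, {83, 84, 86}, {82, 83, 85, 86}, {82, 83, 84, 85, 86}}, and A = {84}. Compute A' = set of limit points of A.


A' = ∅

For each x ∈ X, list the open sets U ∈ τ with x ∈ U, then check whether U ∩ (A ∖ {x}) ≠ ∅ for every such U.
  x = 82: open {82, 83, 85, 86} ∋ x has {82, 83, 85, 86} ∩ (A ∖ {82}) = ∅, so x is NOT a limit point.
  x = 83: open {83} ∋ x has {83} ∩ (A ∖ {83}) = ∅, so x is NOT a limit point.
  x = 84: open {84} ∋ x has {84} ∩ (A ∖ {84}) = ∅, so x is NOT a limit point.
  x = 85: open {82, 83, 85, 86} ∋ x has {82, 83, 85, 86} ∩ (A ∖ {85}) = ∅, so x is NOT a limit point.
  x = 86: open {86} ∋ x has {86} ∩ (A ∖ {86}) = ∅, so x is NOT a limit point.
Collecting: A' = ∅.


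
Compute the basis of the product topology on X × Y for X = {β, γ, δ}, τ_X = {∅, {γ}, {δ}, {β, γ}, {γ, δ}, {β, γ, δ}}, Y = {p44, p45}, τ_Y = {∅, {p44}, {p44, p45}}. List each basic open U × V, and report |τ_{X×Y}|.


Basis B = {∅ × ∅, {γ} × {p44}, {δ} × {p44}, {β, γ} × {p44}, {γ} × {p44, p45}, {γ, δ} × {p44}, {δ} × {p44, p45}, {β, γ, δ} × {p44}, {β, γ} × {p44, p45}, {γ, δ} × {p44, p45}, {β, γ, δ} × {p44, p45}}; |τ_{X×Y}| = 18.

Enumerate products U × V with U ∈ τ_X, V ∈ τ_Y (deduplicated):
  ∅ × ∅ = {} (∅)
  {γ} × {p44} = {(γ,p44)}
  {δ} × {p44} = {(δ,p44)}
  {β, γ} × {p44} = {(β,p44), (γ,p44)}
  {γ} × {p44, p45} = {(γ,p44), (γ,p45)}
  {γ, δ} × {p44} = {(γ,p44), (δ,p44)}
  {δ} × {p44, p45} = {(δ,p44), (δ,p45)}
  {β, γ, δ} × {p44} = {(β,p44), (γ,p44), (δ,p44)}
  {β, γ} × {p44, p45} = {(β,p44), (β,p45), (γ,p44), (γ,p45)}
  {γ, δ} × {p44, p45} = {(γ,p44), (γ,p45), (δ,p44), (δ,p45)}
  {β, γ, δ} × {p44, p45} = {(β,p44), (β,p45), (γ,p44), (γ,p45), (δ,p44), (δ,p45)}
These 11 distinct sets form the basis B.
Close under arbitrary unions to get τ_{X×Y}; counting gives |τ_{X×Y}| = 18.


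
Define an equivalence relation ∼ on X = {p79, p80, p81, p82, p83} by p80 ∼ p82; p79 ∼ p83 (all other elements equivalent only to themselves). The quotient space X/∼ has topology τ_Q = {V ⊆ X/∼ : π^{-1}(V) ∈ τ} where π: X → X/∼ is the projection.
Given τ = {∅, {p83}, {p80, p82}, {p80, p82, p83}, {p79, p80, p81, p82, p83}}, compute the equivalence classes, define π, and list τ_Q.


X/∼ = {[p79=p83], [p80=p82], [p81]}; |τ_Q| = 3.

Equivalence classes: [p79=p83], [p80=p82], [p81].
Quotient map π: X → X/∼ sends p79 ↦ [p79=p83], p80 ↦ [p80=p82], p81 ↦ [p81], p82 ↦ [p80=p82], p83 ↦ [p79=p83].
For each subset V ⊆ X/∼, compute π^{-1}(V) ⊆ X and check whether π^{-1}(V) ∈ τ. V is open in τ_Q iff π^{-1}(V) ∈ τ.
  V = {}: π^{-1}(V) = ∅ ∈ τ ✓.
  V = {[p79=p83]}: π^{-1}(V) = {p79, p83} ∉ τ ✗.
  V = {[p80=p82]}: π^{-1}(V) = {p80, p82} ∈ τ ✓.
  V = {[p79=p83], [p80=p82]}: π^{-1}(V) = {p79, p80, p82, p83} ∉ τ ✗.
  V = {[p81]}: π^{-1}(V) = {p81} ∉ τ ✗.
  V = {[p79=p83], [p81]}: π^{-1}(V) = {p79, p81, p83} ∉ τ ✗.
  V = {[p80=p82], [p81]}: π^{-1}(V) = {p80, p81, p82} ∉ τ ✗.
  V = {[p79=p83], [p80=p82], [p81]}: π^{-1}(V) = {p79, p80, p81, p82, p83} ∈ τ ✓.
Open sets in the quotient: τ_Q = {{}, {[p80=p82]}, {[p79=p83], [p80=p82], [p81]}} (3 elements).


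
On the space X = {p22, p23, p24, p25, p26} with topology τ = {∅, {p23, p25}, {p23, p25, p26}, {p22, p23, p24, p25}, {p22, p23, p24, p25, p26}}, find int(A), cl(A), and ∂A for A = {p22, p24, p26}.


int(A) = ∅, cl(A) = {p22, p24, p26}, ∂A = {p22, p24, p26}.

Closed sets in (X, τ) are complements of opens:
  closed(X, τ) = {∅, {p26}, {p22, p24}, {p22, p24, p26}, {p22, p23, p24, p25, p26}}.
int(A) = ⋃ {U ∈ τ : U ⊆ A}. Opens contained in A: ∅.
Taking the union of these: int(A) = ∅.
cl(A) = ⋂ {C closed : A ⊆ C}. Closed sets containing A: {p22, p24, p26}, {p22, p23, p24, p25, p26}.
Intersecting these: cl(A) = {p22, p24, p26}.
∂A = cl(A) ∖ int(A) = {p22, p24, p26} ∖ ∅ = {p22, p24, p26}.


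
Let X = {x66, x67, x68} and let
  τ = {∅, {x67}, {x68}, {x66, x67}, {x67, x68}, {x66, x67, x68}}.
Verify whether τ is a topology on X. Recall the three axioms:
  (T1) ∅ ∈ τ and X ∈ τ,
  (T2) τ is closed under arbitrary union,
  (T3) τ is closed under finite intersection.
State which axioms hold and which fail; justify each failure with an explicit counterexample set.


τ IS a topology on X.

Axiom (T1): ∅ ∈ τ? Yes; X ∈ τ? Yes.
Axiom (T2/T3): check pairwise unions and intersections of members of τ.
All pairwise intersections and unions checked — each lies in τ. Therefore τ satisfies (T1), (T2), (T3): it IS a topology on X.


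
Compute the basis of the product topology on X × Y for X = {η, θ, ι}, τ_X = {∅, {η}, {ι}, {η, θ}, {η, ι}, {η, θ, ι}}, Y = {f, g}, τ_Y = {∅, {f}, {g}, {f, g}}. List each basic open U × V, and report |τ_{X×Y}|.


Basis B = {∅ × ∅, {η} × {f}, {η} × {g}, {ι} × {f}, {ι} × {g}, {η} × {f, g}, {η, θ} × {f}, {η, ι} × {f}, {η, θ} × {g}, {η, ι} × {g}, {ι} × {f, g}, {η, θ, ι} × {f}, {η, θ, ι} × {g}, {η, θ} × {f, g}, {η, ι} × {f, g}, {η, θ, ι} × {f, g}}; |τ_{X×Y}| = 36.

Enumerate products U × V with U ∈ τ_X, V ∈ τ_Y (deduplicated):
  ∅ × ∅ = {} (∅)
  {η} × {f} = {(η,f)}
  {η} × {g} = {(η,g)}
  {ι} × {f} = {(ι,f)}
  {ι} × {g} = {(ι,g)}
  {η} × {f, g} = {(η,f), (η,g)}
  {η, θ} × {f} = {(η,f), (θ,f)}
  {η, ι} × {f} = {(η,f), (ι,f)}
  {η, θ} × {g} = {(η,g), (θ,g)}
  {η, ι} × {g} = {(η,g), (ι,g)}
  {ι} × {f, g} = {(ι,f), (ι,g)}
  {η, θ, ι} × {f} = {(η,f), (θ,f), (ι,f)}
  {η, θ, ι} × {g} = {(η,g), (θ,g), (ι,g)}
  {η, θ} × {f, g} = {(η,f), (η,g), (θ,f), (θ,g)}
  {η, ι} × {f, g} = {(η,f), (η,g), (ι,f), (ι,g)}
  {η, θ, ι} × {f, g} = {(η,f), (η,g), (θ,f), (θ,g), (ι,f), (ι,g)}
These 16 distinct sets form the basis B.
Close under arbitrary unions to get τ_{X×Y}; counting gives |τ_{X×Y}| = 36.


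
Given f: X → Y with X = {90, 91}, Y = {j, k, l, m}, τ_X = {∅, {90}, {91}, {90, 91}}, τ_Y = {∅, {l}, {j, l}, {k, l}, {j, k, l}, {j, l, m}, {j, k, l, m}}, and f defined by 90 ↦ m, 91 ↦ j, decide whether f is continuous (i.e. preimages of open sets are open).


f IS continuous.

Compute f^{-1}(U) for each U ∈ τ_Y:
  U = ∅: f^{-1}(U) = ∅ ∈ τ_X ✓.
  U = {l}: f^{-1}(U) = ∅ ∈ τ_X ✓.
  U = {j, l}: f^{-1}(U) = {91} ∈ τ_X ✓.
  U = {k, l}: f^{-1}(U) = ∅ ∈ τ_X ✓.
  U = {j, k, l}: f^{-1}(U) = {91} ∈ τ_X ✓.
  U = {j, l, m}: f^{-1}(U) = {90, 91} ∈ τ_X ✓.
  U = {j, k, l, m}: f^{-1}(U) = {90, 91} ∈ τ_X ✓.
Every preimage lies in τ_X, so f IS continuous.


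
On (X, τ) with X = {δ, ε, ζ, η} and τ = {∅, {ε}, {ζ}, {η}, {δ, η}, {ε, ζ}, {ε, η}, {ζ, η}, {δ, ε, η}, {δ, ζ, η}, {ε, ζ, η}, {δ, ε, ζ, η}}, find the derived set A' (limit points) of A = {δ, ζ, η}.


A' = {δ}

For each x ∈ X, list the open sets U ∈ τ with x ∈ U, then check whether U ∩ (A ∖ {x}) ≠ ∅ for every such U.
  x = δ: opens ∋ x are {δ, η}, {δ, ε, η}, {δ, ζ, η}, {δ, ε, ζ, η}; each meets A ∖ {δ}, so x IS a limit point.
  x = ε: open {ε} ∋ x has {ε} ∩ (A ∖ {ε}) = ∅, so x is NOT a limit point.
  x = ζ: open {ζ} ∋ x has {ζ} ∩ (A ∖ {ζ}) = ∅, so x is NOT a limit point.
  x = η: open {η} ∋ x has {η} ∩ (A ∖ {η}) = ∅, so x is NOT a limit point.
Collecting: A' = {δ}.


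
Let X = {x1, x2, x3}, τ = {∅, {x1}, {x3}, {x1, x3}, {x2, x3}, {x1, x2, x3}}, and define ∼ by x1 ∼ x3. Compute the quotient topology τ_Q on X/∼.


X/∼ = {[x1=x3], [x2]}; |τ_Q| = 3.

Equivalence classes: [x1=x3], [x2].
Quotient map π: X → X/∼ sends x1 ↦ [x1=x3], x2 ↦ [x2], x3 ↦ [x1=x3].
For each subset V ⊆ X/∼, compute π^{-1}(V) ⊆ X and check whether π^{-1}(V) ∈ τ. V is open in τ_Q iff π^{-1}(V) ∈ τ.
  V = {}: π^{-1}(V) = ∅ ∈ τ ✓.
  V = {[x1=x3]}: π^{-1}(V) = {x1, x3} ∈ τ ✓.
  V = {[x2]}: π^{-1}(V) = {x2} ∉ τ ✗.
  V = {[x1=x3], [x2]}: π^{-1}(V) = {x1, x2, x3} ∈ τ ✓.
Open sets in the quotient: τ_Q = {{}, {[x1=x3]}, {[x1=x3], [x2]}} (3 elements).


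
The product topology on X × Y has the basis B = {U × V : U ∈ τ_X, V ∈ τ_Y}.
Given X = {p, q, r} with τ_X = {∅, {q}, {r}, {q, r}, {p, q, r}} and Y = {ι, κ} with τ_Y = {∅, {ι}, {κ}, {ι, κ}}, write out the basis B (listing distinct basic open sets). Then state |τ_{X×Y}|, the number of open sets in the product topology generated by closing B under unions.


Basis B = {∅ × ∅, {q} × {ι}, {q} × {κ}, {r} × {ι}, {r} × {κ}, {q} × {ι, κ}, {q, r} × {ι}, {q, r} × {κ}, {r} × {ι, κ}, {p, q, r} × {ι}, {p, q, r} × {κ}, {q, r} × {ι, κ}, {p, q, r} × {ι, κ}}; |τ_{X×Y}| = 25.

Enumerate products U × V with U ∈ τ_X, V ∈ τ_Y (deduplicated):
  ∅ × ∅ = {} (∅)
  {q} × {ι} = {(q,ι)}
  {q} × {κ} = {(q,κ)}
  {r} × {ι} = {(r,ι)}
  {r} × {κ} = {(r,κ)}
  {q} × {ι, κ} = {(q,ι), (q,κ)}
  {q, r} × {ι} = {(q,ι), (r,ι)}
  {q, r} × {κ} = {(q,κ), (r,κ)}
  {r} × {ι, κ} = {(r,ι), (r,κ)}
  {p, q, r} × {ι} = {(p,ι), (q,ι), (r,ι)}
  {p, q, r} × {κ} = {(p,κ), (q,κ), (r,κ)}
  {q, r} × {ι, κ} = {(q,ι), (q,κ), (r,ι), (r,κ)}
  {p, q, r} × {ι, κ} = {(p,ι), (p,κ), (q,ι), (q,κ), (r,ι), (r,κ)}
These 13 distinct sets form the basis B.
Close under arbitrary unions to get τ_{X×Y}; counting gives |τ_{X×Y}| = 25.


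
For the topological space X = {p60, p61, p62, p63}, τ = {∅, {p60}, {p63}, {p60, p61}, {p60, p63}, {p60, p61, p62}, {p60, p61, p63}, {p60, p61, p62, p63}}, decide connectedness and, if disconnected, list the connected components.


(X, τ) is disconnected; components = [{p63}, {p60, p61, p62}].

Find clopen sets (U ∈ τ with X ∖ U ∈ τ):
  U = ∅, X ∖ U = {p60, p61, p62, p63} — both open, so U is clopen.
  U = {p63}, X ∖ U = {p60, p61, p62} — both open, so U is clopen.
  U = {p60, p61, p62}, X ∖ U = {p63} — both open, so U is clopen.
  U = {p60, p61, p62, p63}, X ∖ U = ∅ — both open, so U is clopen.
Nontrivial clopen(s) exist: e.g. {p60, p61, p62}. So (X, τ) is disconnected.
Compute connected components by grouping points that agree on all clopens:
  component: {p63}
  component: {p60, p61, p62}


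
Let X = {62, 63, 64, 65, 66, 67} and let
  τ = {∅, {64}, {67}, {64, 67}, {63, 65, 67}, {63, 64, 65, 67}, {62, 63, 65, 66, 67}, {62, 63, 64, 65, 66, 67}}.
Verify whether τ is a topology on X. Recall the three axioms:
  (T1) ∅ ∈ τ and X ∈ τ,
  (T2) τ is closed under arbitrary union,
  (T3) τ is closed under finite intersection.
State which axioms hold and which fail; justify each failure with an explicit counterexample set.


τ IS a topology on X.

Axiom (T1): ∅ ∈ τ? Yes; X ∈ τ? Yes.
Axiom (T2/T3): check pairwise unions and intersections of members of τ.
All pairwise intersections and unions checked — each lies in τ. Therefore τ satisfies (T1), (T2), (T3): it IS a topology on X.


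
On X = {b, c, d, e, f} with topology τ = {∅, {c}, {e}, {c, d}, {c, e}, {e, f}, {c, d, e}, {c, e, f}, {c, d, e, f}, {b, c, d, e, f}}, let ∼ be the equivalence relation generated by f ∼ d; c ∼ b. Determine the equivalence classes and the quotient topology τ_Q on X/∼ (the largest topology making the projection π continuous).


X/∼ = {[b=c], [d=f], [e]}; |τ_Q| = 3.

Equivalence classes: [b=c], [d=f], [e].
Quotient map π: X → X/∼ sends b ↦ [b=c], c ↦ [b=c], d ↦ [d=f], e ↦ [e], f ↦ [d=f].
For each subset V ⊆ X/∼, compute π^{-1}(V) ⊆ X and check whether π^{-1}(V) ∈ τ. V is open in τ_Q iff π^{-1}(V) ∈ τ.
  V = {}: π^{-1}(V) = ∅ ∈ τ ✓.
  V = {[b=c]}: π^{-1}(V) = {b, c} ∉ τ ✗.
  V = {[d=f]}: π^{-1}(V) = {d, f} ∉ τ ✗.
  V = {[b=c], [d=f]}: π^{-1}(V) = {b, c, d, f} ∉ τ ✗.
  V = {[e]}: π^{-1}(V) = {e} ∈ τ ✓.
  V = {[b=c], [e]}: π^{-1}(V) = {b, c, e} ∉ τ ✗.
  V = {[d=f], [e]}: π^{-1}(V) = {d, e, f} ∉ τ ✗.
  V = {[b=c], [d=f], [e]}: π^{-1}(V) = {b, c, d, e, f} ∈ τ ✓.
Open sets in the quotient: τ_Q = {{}, {[e]}, {[b=c], [d=f], [e]}} (3 elements).


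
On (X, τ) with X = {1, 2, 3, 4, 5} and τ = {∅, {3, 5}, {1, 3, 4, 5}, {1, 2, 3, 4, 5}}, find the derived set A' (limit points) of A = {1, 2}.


A' = {2, 4}

For each x ∈ X, list the open sets U ∈ τ with x ∈ U, then check whether U ∩ (A ∖ {x}) ≠ ∅ for every such U.
  x = 1: open {1, 3, 4, 5} ∋ x has {1, 3, 4, 5} ∩ (A ∖ {1}) = ∅, so x is NOT a limit point.
  x = 2: opens ∋ x are {1, 2, 3, 4, 5}; each meets A ∖ {2}, so x IS a limit point.
  x = 3: open {3, 5} ∋ x has {3, 5} ∩ (A ∖ {3}) = ∅, so x is NOT a limit point.
  x = 4: opens ∋ x are {1, 3, 4, 5}, {1, 2, 3, 4, 5}; each meets A ∖ {4}, so x IS a limit point.
  x = 5: open {3, 5} ∋ x has {3, 5} ∩ (A ∖ {5}) = ∅, so x is NOT a limit point.
Collecting: A' = {2, 4}.


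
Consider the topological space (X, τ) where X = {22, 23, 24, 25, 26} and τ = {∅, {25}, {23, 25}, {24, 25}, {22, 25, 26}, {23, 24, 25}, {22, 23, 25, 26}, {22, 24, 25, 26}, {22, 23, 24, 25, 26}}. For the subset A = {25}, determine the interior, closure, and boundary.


int(A) = {25}, cl(A) = {22, 23, 24, 25, 26}, ∂A = {22, 23, 24, 26}.

Closed sets in (X, τ) are complements of opens:
  closed(X, τ) = {∅, {23}, {24}, {22, 26}, {23, 24}, {22, 23, 26}, {22, 24, 26}, {22, 23, 24, 26}, {22, 23, 24, 25, 26}}.
int(A) = ⋃ {U ∈ τ : U ⊆ A}. Opens contained in A: ∅, {25}.
Taking the union of these: int(A) = {25}.
cl(A) = ⋂ {C closed : A ⊆ C}. Closed sets containing A: {22, 23, 24, 25, 26}.
Intersecting these: cl(A) = {22, 23, 24, 25, 26}.
∂A = cl(A) ∖ int(A) = {22, 23, 24, 25, 26} ∖ {25} = {22, 23, 24, 26}.


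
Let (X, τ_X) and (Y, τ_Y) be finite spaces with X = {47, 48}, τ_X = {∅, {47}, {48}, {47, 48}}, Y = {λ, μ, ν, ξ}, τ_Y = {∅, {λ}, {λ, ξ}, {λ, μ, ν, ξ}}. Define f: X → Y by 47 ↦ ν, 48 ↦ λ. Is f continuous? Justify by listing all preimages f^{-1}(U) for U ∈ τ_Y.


f IS continuous.

Compute f^{-1}(U) for each U ∈ τ_Y:
  U = ∅: f^{-1}(U) = ∅ ∈ τ_X ✓.
  U = {λ}: f^{-1}(U) = {48} ∈ τ_X ✓.
  U = {λ, ξ}: f^{-1}(U) = {48} ∈ τ_X ✓.
  U = {λ, μ, ν, ξ}: f^{-1}(U) = {47, 48} ∈ τ_X ✓.
Every preimage lies in τ_X, so f IS continuous.


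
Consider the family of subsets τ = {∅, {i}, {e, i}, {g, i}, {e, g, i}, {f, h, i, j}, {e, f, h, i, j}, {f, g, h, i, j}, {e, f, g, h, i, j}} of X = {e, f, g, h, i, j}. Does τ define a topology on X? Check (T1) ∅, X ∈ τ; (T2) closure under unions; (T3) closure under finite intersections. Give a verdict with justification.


τ IS a topology on X.

Axiom (T1): ∅ ∈ τ? Yes; X ∈ τ? Yes.
Axiom (T2/T3): check pairwise unions and intersections of members of τ.
All pairwise intersections and unions checked — each lies in τ. Therefore τ satisfies (T1), (T2), (T3): it IS a topology on X.


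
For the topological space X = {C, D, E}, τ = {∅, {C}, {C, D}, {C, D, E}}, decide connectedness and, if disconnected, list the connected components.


(X, τ) is connected.

Find clopen sets (U ∈ τ with X ∖ U ∈ τ):
  U = ∅, X ∖ U = {C, D, E} — both open, so U is clopen.
  U = {C, D, E}, X ∖ U = ∅ — both open, so U is clopen.
Only trivial clopens (∅ and X) exist, so (X, τ) is connected.
Compute connected components by grouping points that agree on all clopens:
  component: {C, D, E}


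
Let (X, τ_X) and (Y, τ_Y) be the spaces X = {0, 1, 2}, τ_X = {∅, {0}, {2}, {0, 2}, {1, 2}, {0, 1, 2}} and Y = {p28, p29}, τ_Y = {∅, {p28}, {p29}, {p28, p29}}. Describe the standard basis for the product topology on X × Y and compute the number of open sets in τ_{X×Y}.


Basis B = {∅ × ∅, {0} × {p28}, {0} × {p29}, {2} × {p28}, {2} × {p29}, {0} × {p28, p29}, {0, 2} × {p28}, {0, 2} × {p29}, {1, 2} × {p28}, {1, 2} × {p29}, {2} × {p28, p29}, {0, 1, 2} × {p28}, {0, 1, 2} × {p29}, {0, 2} × {p28, p29}, {1, 2} × {p28, p29}, {0, 1, 2} × {p28, p29}}; |τ_{X×Y}| = 36.

Enumerate products U × V with U ∈ τ_X, V ∈ τ_Y (deduplicated):
  ∅ × ∅ = {} (∅)
  {0} × {p28} = {(0,p28)}
  {0} × {p29} = {(0,p29)}
  {2} × {p28} = {(2,p28)}
  {2} × {p29} = {(2,p29)}
  {0} × {p28, p29} = {(0,p28), (0,p29)}
  {0, 2} × {p28} = {(0,p28), (2,p28)}
  {0, 2} × {p29} = {(0,p29), (2,p29)}
  {1, 2} × {p28} = {(1,p28), (2,p28)}
  {1, 2} × {p29} = {(1,p29), (2,p29)}
  {2} × {p28, p29} = {(2,p28), (2,p29)}
  {0, 1, 2} × {p28} = {(0,p28), (1,p28), (2,p28)}
  {0, 1, 2} × {p29} = {(0,p29), (1,p29), (2,p29)}
  {0, 2} × {p28, p29} = {(0,p28), (0,p29), (2,p28), (2,p29)}
  {1, 2} × {p28, p29} = {(1,p28), (1,p29), (2,p28), (2,p29)}
  {0, 1, 2} × {p28, p29} = {(0,p28), (0,p29), (1,p28), (1,p29), (2,p28), (2,p29)}
These 16 distinct sets form the basis B.
Close under arbitrary unions to get τ_{X×Y}; counting gives |τ_{X×Y}| = 36.


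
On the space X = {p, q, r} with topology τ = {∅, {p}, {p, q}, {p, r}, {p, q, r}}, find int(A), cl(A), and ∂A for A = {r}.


int(A) = ∅, cl(A) = {r}, ∂A = {r}.

Closed sets in (X, τ) are complements of opens:
  closed(X, τ) = {∅, {q}, {r}, {q, r}, {p, q, r}}.
int(A) = ⋃ {U ∈ τ : U ⊆ A}. Opens contained in A: ∅.
Taking the union of these: int(A) = ∅.
cl(A) = ⋂ {C closed : A ⊆ C}. Closed sets containing A: {r}, {q, r}, {p, q, r}.
Intersecting these: cl(A) = {r}.
∂A = cl(A) ∖ int(A) = {r} ∖ ∅ = {r}.


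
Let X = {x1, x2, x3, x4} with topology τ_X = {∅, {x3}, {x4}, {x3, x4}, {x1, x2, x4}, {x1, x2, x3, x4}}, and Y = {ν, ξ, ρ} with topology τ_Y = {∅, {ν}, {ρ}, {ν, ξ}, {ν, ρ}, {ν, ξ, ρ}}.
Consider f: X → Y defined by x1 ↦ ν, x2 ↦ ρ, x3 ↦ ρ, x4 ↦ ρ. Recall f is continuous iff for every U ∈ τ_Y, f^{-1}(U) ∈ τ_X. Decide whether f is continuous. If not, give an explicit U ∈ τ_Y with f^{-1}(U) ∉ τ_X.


f is NOT continuous.

Compute f^{-1}(U) for each U ∈ τ_Y:
  U = ∅: f^{-1}(U) = ∅ ∈ τ_X ✓.
  U = {ν}: f^{-1}(U) = {x1} ∉ τ_X ✗.
  U = {ρ}: f^{-1}(U) = {x2, x3, x4} ∉ τ_X ✗.
  U = {ν, ξ}: f^{-1}(U) = {x1} ∉ τ_X ✗.
  U = {ν, ρ}: f^{-1}(U) = {x1, x2, x3, x4} ∈ τ_X ✓.
  U = {ν, ξ, ρ}: f^{-1}(U) = {x1, x2, x3, x4} ∈ τ_X ✓.
Found U = {ν} with f^{-1}(U) = {x1} not in τ_X. Therefore f is NOT continuous.


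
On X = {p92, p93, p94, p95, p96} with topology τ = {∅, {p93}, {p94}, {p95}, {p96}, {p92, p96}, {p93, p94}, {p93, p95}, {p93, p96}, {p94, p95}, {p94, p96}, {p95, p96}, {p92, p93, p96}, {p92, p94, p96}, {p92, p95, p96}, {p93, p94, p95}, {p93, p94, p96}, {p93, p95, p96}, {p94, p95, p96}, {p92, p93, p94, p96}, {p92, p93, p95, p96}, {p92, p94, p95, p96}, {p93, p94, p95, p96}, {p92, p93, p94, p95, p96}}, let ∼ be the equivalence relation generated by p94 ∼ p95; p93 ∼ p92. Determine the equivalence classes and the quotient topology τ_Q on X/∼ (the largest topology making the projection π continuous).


X/∼ = {[p92=p93], [p94=p95], [p96]}; |τ_Q| = 6.

Equivalence classes: [p92=p93], [p94=p95], [p96].
Quotient map π: X → X/∼ sends p92 ↦ [p92=p93], p93 ↦ [p92=p93], p94 ↦ [p94=p95], p95 ↦ [p94=p95], p96 ↦ [p96].
For each subset V ⊆ X/∼, compute π^{-1}(V) ⊆ X and check whether π^{-1}(V) ∈ τ. V is open in τ_Q iff π^{-1}(V) ∈ τ.
  V = {}: π^{-1}(V) = ∅ ∈ τ ✓.
  V = {[p92=p93]}: π^{-1}(V) = {p92, p93} ∉ τ ✗.
  V = {[p94=p95]}: π^{-1}(V) = {p94, p95} ∈ τ ✓.
  V = {[p92=p93], [p94=p95]}: π^{-1}(V) = {p92, p93, p94, p95} ∉ τ ✗.
  V = {[p96]}: π^{-1}(V) = {p96} ∈ τ ✓.
  V = {[p92=p93], [p96]}: π^{-1}(V) = {p92, p93, p96} ∈ τ ✓.
  V = {[p94=p95], [p96]}: π^{-1}(V) = {p94, p95, p96} ∈ τ ✓.
  V = {[p92=p93], [p94=p95], [p96]}: π^{-1}(V) = {p92, p93, p94, p95, p96} ∈ τ ✓.
Open sets in the quotient: τ_Q = {{}, {[p94=p95]}, {[p96]}, {[p92=p93], [p96]}, {[p94=p95], [p96]}, {[p92=p93], [p94=p95], [p96]}} (6 elements).


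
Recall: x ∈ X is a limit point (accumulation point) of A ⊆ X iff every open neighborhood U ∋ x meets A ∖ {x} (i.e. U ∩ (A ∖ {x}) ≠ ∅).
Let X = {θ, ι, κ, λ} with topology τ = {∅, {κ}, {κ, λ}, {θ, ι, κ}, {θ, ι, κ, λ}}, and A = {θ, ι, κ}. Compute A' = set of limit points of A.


A' = {θ, ι, λ}

For each x ∈ X, list the open sets U ∈ τ with x ∈ U, then check whether U ∩ (A ∖ {x}) ≠ ∅ for every such U.
  x = θ: opens ∋ x are {θ, ι, κ}, {θ, ι, κ, λ}; each meets A ∖ {θ}, so x IS a limit point.
  x = ι: opens ∋ x are {θ, ι, κ}, {θ, ι, κ, λ}; each meets A ∖ {ι}, so x IS a limit point.
  x = κ: open {κ} ∋ x has {κ} ∩ (A ∖ {κ}) = ∅, so x is NOT a limit point.
  x = λ: opens ∋ x are {κ, λ}, {θ, ι, κ, λ}; each meets A ∖ {λ}, so x IS a limit point.
Collecting: A' = {θ, ι, λ}.
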